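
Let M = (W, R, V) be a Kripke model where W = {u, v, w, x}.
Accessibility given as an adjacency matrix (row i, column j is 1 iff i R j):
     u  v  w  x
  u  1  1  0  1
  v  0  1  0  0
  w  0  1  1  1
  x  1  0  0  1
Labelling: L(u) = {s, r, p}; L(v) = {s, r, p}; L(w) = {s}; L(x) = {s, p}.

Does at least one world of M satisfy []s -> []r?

Recall that []ψ holds at a world iff ψ holds at every accessible world, and <>ψ holds iff ψ holds at some accessible world.
Let φ = []s -> []r. Evaluate φ at each world:
  u (successors {u, v, x}): φ is false.
  v (successors {v}): φ is true.
  w (successors {v, w, x}): φ is false.
  x (successors {u, x}): φ is false.
Detail at v (witness):
  At v: []s is true, []r is true, so []s -> []r is true.
    At v: []s requires s at every successor {v}.
      At v: s is true.
    So []s is true at v.
    At v: []r requires r at every successor {v}.
      At v: r is true.
    So []r is true at v.

Yes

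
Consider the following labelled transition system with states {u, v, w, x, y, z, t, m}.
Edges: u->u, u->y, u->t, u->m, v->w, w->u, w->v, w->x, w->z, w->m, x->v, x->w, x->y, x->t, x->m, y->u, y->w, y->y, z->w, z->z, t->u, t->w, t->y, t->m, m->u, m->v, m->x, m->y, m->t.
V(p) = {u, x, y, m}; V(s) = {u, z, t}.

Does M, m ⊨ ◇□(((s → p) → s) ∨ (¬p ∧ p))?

At m: ◇□(((s → p) → s) ∨ (¬p ∧ p)) requires □(((s → p) → s) ∨ (¬p ∧ p)) at some successor in {u, v, x, y, t}.
  At u: □(((s → p) → s) ∨ (¬p ∧ p)) is false.
  At v: □(((s → p) → s) ∨ (¬p ∧ p)) is false.
  At x: □(((s → p) → s) ∨ (¬p ∧ p)) is false.
  At y: □(((s → p) → s) ∨ (¬p ∧ p)) is false.
  At t: □(((s → p) → s) ∨ (¬p ∧ p)) is false.
So ◇□(((s → p) → s) ∨ (¬p ∧ p)) is false at m.

No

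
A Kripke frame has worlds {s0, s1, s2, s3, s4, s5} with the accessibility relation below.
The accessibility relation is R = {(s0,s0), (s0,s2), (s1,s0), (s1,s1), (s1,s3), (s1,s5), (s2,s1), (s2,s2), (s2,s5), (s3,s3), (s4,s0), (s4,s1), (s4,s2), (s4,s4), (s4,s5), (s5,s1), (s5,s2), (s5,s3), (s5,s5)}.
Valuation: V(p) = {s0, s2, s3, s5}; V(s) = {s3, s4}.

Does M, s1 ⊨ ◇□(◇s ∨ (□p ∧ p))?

Yes

Recall that □ψ holds at a world iff ψ holds at every accessible world, and ◇ψ holds iff ψ holds at some accessible world.
At s1: ◇□(◇s ∨ (□p ∧ p)) requires □(◇s ∨ (□p ∧ p)) at some successor in {s0, s1, s3, s5}.
  □(◇s ∨ (□p ∧ p)) holds at s1, so ◇□(◇s ∨ (□p ∧ p)) is true at s1.
    At s1: □(◇s ∨ (□p ∧ p)) requires ◇s ∨ (□p ∧ p) at every successor {s0, s1, s3, s5}.
      At s0: ◇s ∨ (□p ∧ p) is true.
      At s1: ◇s ∨ (□p ∧ p) is true.
      At s3: ◇s ∨ (□p ∧ p) is true.
      At s5: ◇s ∨ (□p ∧ p) is true.
    So □(◇s ∨ (□p ∧ p)) is true at s1.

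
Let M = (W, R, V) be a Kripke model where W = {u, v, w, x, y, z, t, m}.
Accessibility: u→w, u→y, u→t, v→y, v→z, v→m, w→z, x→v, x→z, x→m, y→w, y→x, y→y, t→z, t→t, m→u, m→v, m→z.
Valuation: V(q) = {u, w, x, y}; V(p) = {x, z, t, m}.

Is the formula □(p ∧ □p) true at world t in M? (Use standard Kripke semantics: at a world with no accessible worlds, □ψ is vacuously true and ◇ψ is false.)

At t: □(p ∧ □p) requires p ∧ □p at every successor {z, t}.
    At z: p is true, □p is true, so p ∧ □p is true.
      At z: no accessible worlds, so □p holds vacuously.
    At t: p is true, □p is true, so p ∧ □p is true.
      At t: □p requires p at every successor {z, t}.
        At z: p is true.
        At t: p is true.
      So □p is true at t.
So □(p ∧ □p) is true at t.

Yes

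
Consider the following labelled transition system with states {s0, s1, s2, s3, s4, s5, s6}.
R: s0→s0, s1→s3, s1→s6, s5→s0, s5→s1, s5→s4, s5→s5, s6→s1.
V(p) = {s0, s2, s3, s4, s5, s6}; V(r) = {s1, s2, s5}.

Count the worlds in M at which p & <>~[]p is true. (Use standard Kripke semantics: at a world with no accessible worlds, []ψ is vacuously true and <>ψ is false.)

1

Recall that []ψ holds at a world iff ψ holds at every accessible world, and <>ψ holds iff ψ holds at some accessible world.
Let φ = p & <>~[]p. Evaluate φ at each world:
  s0 (successors {s0}): φ is false.
  s1 (successors {s3, s6}): φ is false.
  s2 (successors ∅): φ is false.
  s3 (successors ∅): φ is false.
  s4 (successors ∅): φ is false.
  s5 (successors {s0, s1, s4, s5}): φ is true.
  s6 (successors {s1}): φ is false.
For instance, at s6:
  At s6: p is true, <>~[]p is false, so p & <>~[]p is false.
    At s6: <>~[]p requires ~[]p at some successor in {s1}.
      At s1: ~[]p is false.
    So <>~[]p is false at s6.
Satisfying worlds: {s5}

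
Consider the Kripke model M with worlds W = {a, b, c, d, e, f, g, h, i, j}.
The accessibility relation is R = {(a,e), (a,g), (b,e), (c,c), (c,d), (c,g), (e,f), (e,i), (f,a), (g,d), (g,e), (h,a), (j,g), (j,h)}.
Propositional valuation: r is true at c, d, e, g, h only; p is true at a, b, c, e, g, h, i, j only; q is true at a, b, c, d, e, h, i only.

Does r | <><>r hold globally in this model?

Let φ = r | <><>r. Evaluate φ at each world:
  a (successors {e, g}): φ is true.
  b (successors {e}): φ is false.
  c (successors {c, d, g}): φ is true.
  d (successors ∅): φ is true.
  e (successors {f, i}): φ is true.
  f (successors {a}): φ is true.
  g (successors {d, e}): φ is true.
  h (successors {a}): φ is true.
  i (successors ∅): φ is false.
  j (successors {g, h}): φ is true.
Detail at b (counterexample):
  At b: r is false, <><>r is false, so r | <><>r is false.
    At b: <><>r requires <>r at some successor in {e}.
      At e: <>r is false.
    So <><>r is false at b.

No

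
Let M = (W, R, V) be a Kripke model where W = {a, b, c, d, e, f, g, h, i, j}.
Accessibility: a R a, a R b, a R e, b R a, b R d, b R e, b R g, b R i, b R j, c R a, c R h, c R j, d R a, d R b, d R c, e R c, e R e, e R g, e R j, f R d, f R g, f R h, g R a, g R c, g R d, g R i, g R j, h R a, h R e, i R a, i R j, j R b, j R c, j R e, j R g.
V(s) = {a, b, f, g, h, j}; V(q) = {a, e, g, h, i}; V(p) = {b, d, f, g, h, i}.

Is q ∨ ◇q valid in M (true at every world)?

Let φ = q ∨ ◇q. Evaluate φ at each world:
  a (successors {a, b, e}): φ is true.
  b (successors {a, d, e, g, i, j}): φ is true.
  c (successors {a, h, j}): φ is true.
  d (successors {a, b, c}): φ is true.
  e (successors {c, e, g, j}): φ is true.
  f (successors {d, g, h}): φ is true.
  g (successors {a, c, d, i, j}): φ is true.
  h (successors {a, e}): φ is true.
  i (successors {a, j}): φ is true.
  j (successors {b, c, e, g}): φ is true.
For instance, at i:
  At i: q is true, ◇q is true, so q ∨ ◇q is true.
    At i: ◇q requires q at some successor in {a, j}.
      q holds at a, so ◇q is true at i.

Yes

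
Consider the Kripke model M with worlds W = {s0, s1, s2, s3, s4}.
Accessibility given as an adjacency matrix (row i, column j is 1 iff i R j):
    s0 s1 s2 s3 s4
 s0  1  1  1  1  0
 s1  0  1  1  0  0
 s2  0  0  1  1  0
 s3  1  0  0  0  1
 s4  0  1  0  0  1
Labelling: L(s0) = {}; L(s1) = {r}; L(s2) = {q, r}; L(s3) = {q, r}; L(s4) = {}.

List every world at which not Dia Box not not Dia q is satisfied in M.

Recall that Box ψ holds at a world iff ψ holds at every accessible world, and Dia ψ holds iff ψ holds at some accessible world.
Let φ = not Dia Box not not Dia q. Evaluate φ at each world:
  s0 (successors {s0, s1, s2, s3}): φ is false.
  s1 (successors {s1, s2}): φ is false.
  s2 (successors {s2, s3}): φ is true.
  s3 (successors {s0, s4}): φ is true.
  s4 (successors {s1, s4}): φ is false.
For instance, at s1:
  At s1: Dia Box not not Dia q is true, so not Dia Box not not Dia q is false.
    At s1: Dia Box not not Dia q requires Box not not Dia q at some successor in {s1, s2}.
      Box not not Dia q holds at s1, so Dia Box not not Dia q is true at s1.
Satisfying worlds: {s2, s3}

s2, s3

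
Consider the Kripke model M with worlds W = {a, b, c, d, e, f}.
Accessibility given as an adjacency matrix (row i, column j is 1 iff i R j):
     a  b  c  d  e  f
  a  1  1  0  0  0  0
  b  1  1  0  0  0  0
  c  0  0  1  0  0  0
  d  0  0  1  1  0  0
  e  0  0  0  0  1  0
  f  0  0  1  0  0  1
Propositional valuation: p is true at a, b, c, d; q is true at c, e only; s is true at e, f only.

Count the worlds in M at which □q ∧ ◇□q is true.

2

Let φ = □q ∧ ◇□q. Evaluate φ at each world:
  a (successors {a, b}): φ is false.
  b (successors {a, b}): φ is false.
  c (successors {c}): φ is true.
  d (successors {c, d}): φ is false.
  e (successors {e}): φ is true.
  f (successors {c, f}): φ is false.
For instance, at b:
  At b: □q is false, ◇□q is false, so □q ∧ ◇□q is false.
    At b: □q requires q at every successor {a, b}.
      q fails at a, so □q is false at b.
    At b: ◇□q requires □q at some successor in {a, b}.
      At a: □q is false.
      At b: □q is false.
    So ◇□q is false at b.
Satisfying worlds: {c, e}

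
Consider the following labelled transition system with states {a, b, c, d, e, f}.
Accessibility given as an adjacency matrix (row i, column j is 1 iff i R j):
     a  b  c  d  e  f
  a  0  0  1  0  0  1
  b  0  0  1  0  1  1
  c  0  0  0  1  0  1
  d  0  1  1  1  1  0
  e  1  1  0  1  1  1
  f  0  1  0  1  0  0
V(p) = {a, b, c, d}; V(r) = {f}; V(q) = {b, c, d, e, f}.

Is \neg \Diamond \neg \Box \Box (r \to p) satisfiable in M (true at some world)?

No

Recall that \Box ψ holds at a world iff ψ holds at every accessible world, and \Diamond ψ holds iff ψ holds at some accessible world.
Let φ = \neg \Diamond \neg \Box \Box (r \to p). Evaluate φ at each world:
  a (successors {c, f}): φ is false.
  b (successors {c, e, f}): φ is false.
  c (successors {d, f}): φ is false.
  d (successors {b, c, d, e}): φ is false.
  e (successors {a, b, d, e, f}): φ is false.
  f (successors {b, d}): φ is false.
For instance, at e:
  At e: \Diamond \neg \Box \Box (r \to p) is true, so \neg \Diamond \neg \Box \Box (r \to p) is false.
    At e: \Diamond \neg \Box \Box (r \to p) requires \neg \Box \Box (r \to p) at some successor in {a, b, d, e, f}.
      \neg \Box \Box (r \to p) holds at a, so \Diamond \neg \Box \Box (r \to p) is true at e.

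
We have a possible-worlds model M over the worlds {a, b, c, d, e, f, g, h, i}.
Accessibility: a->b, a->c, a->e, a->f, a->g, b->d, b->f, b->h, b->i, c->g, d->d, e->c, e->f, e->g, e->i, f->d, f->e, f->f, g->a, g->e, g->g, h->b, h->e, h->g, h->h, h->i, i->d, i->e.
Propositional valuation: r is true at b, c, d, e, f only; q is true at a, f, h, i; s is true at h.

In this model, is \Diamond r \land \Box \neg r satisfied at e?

Recall that \Box ψ holds at a world iff ψ holds at every accessible world, and \Diamond ψ holds iff ψ holds at some accessible world.
At e: \Diamond r is true, \Box \neg r is false, so \Diamond r \land \Box \neg r is false.
  At e: \Diamond r requires r at some successor in {c, f, g, i}.
    r holds at c, so \Diamond r is true at e.
  At e: \Box \neg r requires \neg r at every successor {c, f, g, i}.
    \neg r fails at c, so \Box \neg r is false at e.

No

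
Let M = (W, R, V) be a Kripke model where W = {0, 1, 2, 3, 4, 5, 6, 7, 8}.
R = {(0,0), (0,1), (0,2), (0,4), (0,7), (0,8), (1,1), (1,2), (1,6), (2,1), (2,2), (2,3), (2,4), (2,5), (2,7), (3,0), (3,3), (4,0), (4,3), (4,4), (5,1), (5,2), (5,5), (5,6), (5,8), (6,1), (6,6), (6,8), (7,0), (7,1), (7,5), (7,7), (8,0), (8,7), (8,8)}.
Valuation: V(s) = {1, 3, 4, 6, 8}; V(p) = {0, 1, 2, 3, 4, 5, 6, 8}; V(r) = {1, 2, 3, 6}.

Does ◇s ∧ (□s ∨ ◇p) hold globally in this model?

Let φ = ◇s ∧ (□s ∨ ◇p). Evaluate φ at each world:
  0 (successors {0, 1, 2, 4, 7, 8}): φ is true.
  1 (successors {1, 2, 6}): φ is true.
  2 (successors {1, 2, 3, 4, 5, 7}): φ is true.
  3 (successors {0, 3}): φ is true.
  4 (successors {0, 3, 4}): φ is true.
  5 (successors {1, 2, 5, 6, 8}): φ is true.
  6 (successors {1, 6, 8}): φ is true.
  7 (successors {0, 1, 5, 7}): φ is true.
  8 (successors {0, 7, 8}): φ is true.
For instance, at 6:
  At 6: ◇s is true, □s ∨ ◇p is true, so ◇s ∧ (□s ∨ ◇p) is true.
    At 6: ◇s requires s at some successor in {1, 6, 8}.
      s holds at 1, so ◇s is true at 6.
    At 6: □s is true, ◇p is true, so □s ∨ ◇p is true.
      At 6: □s requires s at every successor {1, 6, 8}.
        At 1: s is true.
        At 6: s is true.
        At 8: s is true.
      So □s is true at 6.
      At 6: ◇p requires p at some successor in {1, 6, 8}.
        p holds at 1, so ◇p is true at 6.

Yes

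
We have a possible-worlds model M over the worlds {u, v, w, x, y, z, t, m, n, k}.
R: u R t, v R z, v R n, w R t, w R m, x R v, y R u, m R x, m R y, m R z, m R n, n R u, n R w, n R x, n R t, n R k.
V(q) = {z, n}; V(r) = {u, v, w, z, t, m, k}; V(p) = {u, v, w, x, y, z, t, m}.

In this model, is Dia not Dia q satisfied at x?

At x: Dia not Dia q requires not Dia q at some successor in {v}.
  At v: not Dia q is false.
So Dia not Dia q is false at x.

No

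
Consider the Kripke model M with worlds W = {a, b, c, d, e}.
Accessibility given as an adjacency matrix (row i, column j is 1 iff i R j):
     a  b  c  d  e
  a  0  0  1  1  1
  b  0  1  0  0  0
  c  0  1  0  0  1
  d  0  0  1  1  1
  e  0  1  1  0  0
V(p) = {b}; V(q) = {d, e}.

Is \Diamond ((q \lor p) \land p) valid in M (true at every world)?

Recall that \Diamond ψ holds at a world iff ψ holds at some accessible world.
Let φ = \Diamond ((q \lor p) \land p). Evaluate φ at each world:
  a (successors {c, d, e}): φ is false.
  b (successors {b}): φ is true.
  c (successors {b, e}): φ is true.
  d (successors {c, d, e}): φ is false.
  e (successors {b, c}): φ is true.
Detail at a (counterexample):
  At a: \Diamond ((q \lor p) \land p) requires (q \lor p) \land p at some successor in {c, d, e}.
    At c: (q \lor p) \land p is false.
    At d: (q \lor p) \land p is false.
    At e: (q \lor p) \land p is false.
  So \Diamond ((q \lor p) \land p) is false at a.

No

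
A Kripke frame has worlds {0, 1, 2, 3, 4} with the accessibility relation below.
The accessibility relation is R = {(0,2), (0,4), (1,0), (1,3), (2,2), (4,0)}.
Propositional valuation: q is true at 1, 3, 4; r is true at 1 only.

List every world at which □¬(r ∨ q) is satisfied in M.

2, 3, 4

Let φ = □¬(r ∨ q). Evaluate φ at each world:
  0 (successors {2, 4}): φ is false.
  1 (successors {0, 3}): φ is false.
  2 (successors {2}): φ is true.
  3 (successors ∅): φ is true.
  4 (successors {0}): φ is true.
For instance, at 4:
  At 4: □¬(r ∨ q) requires ¬(r ∨ q) at every successor {0}.
    At 0: ¬(r ∨ q) is true.
  So □¬(r ∨ q) is true at 4.
Satisfying worlds: {2, 3, 4}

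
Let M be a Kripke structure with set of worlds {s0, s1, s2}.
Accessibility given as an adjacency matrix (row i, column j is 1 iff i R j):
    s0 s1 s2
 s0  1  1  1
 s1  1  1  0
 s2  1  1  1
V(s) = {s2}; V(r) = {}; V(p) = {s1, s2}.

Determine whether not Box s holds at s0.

At s0: Box s is false, so not Box s is true.
  At s0: Box s requires s at every successor {s0, s1, s2}.
    s fails at s0, so Box s is false at s0.

Yes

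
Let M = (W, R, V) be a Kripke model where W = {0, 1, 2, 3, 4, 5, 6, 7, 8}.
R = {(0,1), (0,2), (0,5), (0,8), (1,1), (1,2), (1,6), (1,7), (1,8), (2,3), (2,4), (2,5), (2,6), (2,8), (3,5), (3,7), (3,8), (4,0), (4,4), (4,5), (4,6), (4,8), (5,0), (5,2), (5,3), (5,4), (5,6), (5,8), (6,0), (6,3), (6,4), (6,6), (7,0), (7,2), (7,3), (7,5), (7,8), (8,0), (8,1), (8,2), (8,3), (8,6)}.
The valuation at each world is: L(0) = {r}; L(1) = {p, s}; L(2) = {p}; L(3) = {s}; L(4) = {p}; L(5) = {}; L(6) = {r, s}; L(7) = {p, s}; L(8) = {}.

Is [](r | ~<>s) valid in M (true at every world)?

Let φ = [](r | ~<>s). Evaluate φ at each world:
  0 (successors {1, 2, 5, 8}): φ is false.
  1 (successors {1, 2, 6, 7, 8}): φ is false.
  2 (successors {3, 4, 5, 6, 8}): φ is false.
  3 (successors {5, 7, 8}): φ is false.
  4 (successors {0, 4, 5, 6, 8}): φ is false.
  5 (successors {0, 2, 3, 4, 6, 8}): φ is false.
  6 (successors {0, 3, 4, 6}): φ is false.
  7 (successors {0, 2, 3, 5, 8}): φ is false.
  8 (successors {0, 1, 2, 3, 6}): φ is false.
Detail at 0 (counterexample):
  At 0: [](r | ~<>s) requires r | ~<>s at every successor {1, 2, 5, 8}.
    r | ~<>s fails at 1, so [](r | ~<>s) is false at 0.
      At 1: r is false, ~<>s is false, so r | ~<>s is false.

No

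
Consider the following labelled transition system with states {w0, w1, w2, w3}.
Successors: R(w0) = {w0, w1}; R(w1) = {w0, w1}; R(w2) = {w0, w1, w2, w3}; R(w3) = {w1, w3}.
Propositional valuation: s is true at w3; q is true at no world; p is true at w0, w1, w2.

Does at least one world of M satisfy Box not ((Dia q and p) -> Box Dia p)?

Recall that Box ψ holds at a world iff ψ holds at every accessible world, and Dia ψ holds iff ψ holds at some accessible world.
Let φ = Box not ((Dia q and p) -> Box Dia p). Evaluate φ at each world:
  w0 (successors {w0, w1}): φ is false.
  w1 (successors {w0, w1}): φ is false.
  w2 (successors {w0, w1, w2, w3}): φ is false.
  w3 (successors {w1, w3}): φ is false.
For instance, at w2:
  At w2: Box not ((Dia q and p) -> Box Dia p) requires not ((Dia q and p) -> Box Dia p) at every successor {w0, w1, w2, w3}.
    not ((Dia q and p) -> Box Dia p) fails at w0, so Box not ((Dia q and p) -> Box Dia p) is false at w2.
      At w0: (Dia q and p) -> Box Dia p is true, so not ((Dia q and p) -> Box Dia p) is false.

No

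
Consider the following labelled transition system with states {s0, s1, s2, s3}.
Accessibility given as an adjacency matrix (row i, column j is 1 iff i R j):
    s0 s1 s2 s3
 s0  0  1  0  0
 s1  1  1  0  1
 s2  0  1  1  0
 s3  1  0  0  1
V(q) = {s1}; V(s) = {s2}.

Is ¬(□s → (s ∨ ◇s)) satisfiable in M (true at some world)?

No

Recall that □ψ holds at a world iff ψ holds at every accessible world, and ◇ψ holds iff ψ holds at some accessible world.
Let φ = ¬(□s → (s ∨ ◇s)). Evaluate φ at each world:
  s0 (successors {s1}): φ is false.
  s1 (successors {s0, s1, s3}): φ is false.
  s2 (successors {s1, s2}): φ is false.
  s3 (successors {s0, s3}): φ is false.
For instance, at s0:
  At s0: □s → (s ∨ ◇s) is true, so ¬(□s → (s ∨ ◇s)) is false.
    At s0: □s is false, s ∨ ◇s is false, so □s → (s ∨ ◇s) is true.
      At s0: □s requires s at every successor {s1}.
        s fails at s1, so □s is false at s0.
      At s0: s is false, ◇s is false, so s ∨ ◇s is false.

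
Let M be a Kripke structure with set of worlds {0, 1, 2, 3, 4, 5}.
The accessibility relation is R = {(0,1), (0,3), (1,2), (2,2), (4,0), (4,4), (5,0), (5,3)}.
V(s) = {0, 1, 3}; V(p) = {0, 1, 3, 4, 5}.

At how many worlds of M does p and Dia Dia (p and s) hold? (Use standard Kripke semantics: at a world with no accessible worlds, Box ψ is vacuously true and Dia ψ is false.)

2

Let φ = p and Dia Dia (p and s). Evaluate φ at each world:
  0 (successors {1, 3}): φ is false.
  1 (successors {2}): φ is false.
  2 (successors {2}): φ is false.
  3 (successors ∅): φ is false.
  4 (successors {0, 4}): φ is true.
  5 (successors {0, 3}): φ is true.
For instance, at 4:
  At 4: p is true, Dia Dia (p and s) is true, so p and Dia Dia (p and s) is true.
    At 4: Dia Dia (p and s) requires Dia (p and s) at some successor in {0, 4}.
      Dia (p and s) holds at 0, so Dia Dia (p and s) is true at 4.
Satisfying worlds: {4, 5}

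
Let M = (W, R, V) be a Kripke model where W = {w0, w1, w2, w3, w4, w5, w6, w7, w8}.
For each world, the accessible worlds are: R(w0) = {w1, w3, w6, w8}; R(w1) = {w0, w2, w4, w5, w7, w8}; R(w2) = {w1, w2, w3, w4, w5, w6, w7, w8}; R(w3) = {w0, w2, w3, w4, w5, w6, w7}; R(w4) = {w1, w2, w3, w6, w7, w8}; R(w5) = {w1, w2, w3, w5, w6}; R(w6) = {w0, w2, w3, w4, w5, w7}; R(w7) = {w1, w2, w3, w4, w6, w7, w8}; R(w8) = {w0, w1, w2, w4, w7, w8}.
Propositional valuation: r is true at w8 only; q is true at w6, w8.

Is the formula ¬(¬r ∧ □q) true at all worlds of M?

Let φ = ¬(¬r ∧ □q). Evaluate φ at each world:
  w0 (successors {w1, w3, w6, w8}): φ is true.
  w1 (successors {w0, w2, w4, w5, w7, w8}): φ is true.
  w2 (successors {w1, w2, w3, w4, w5, w6, w7, w8}): φ is true.
  w3 (successors {w0, w2, w3, w4, w5, w6, w7}): φ is true.
  w4 (successors {w1, w2, w3, w6, w7, w8}): φ is true.
  w5 (successors {w1, w2, w3, w5, w6}): φ is true.
  w6 (successors {w0, w2, w3, w4, w5, w7}): φ is true.
  w7 (successors {w1, w2, w3, w4, w6, w7, w8}): φ is true.
  w8 (successors {w0, w1, w2, w4, w7, w8}): φ is true.
For instance, at w2:
  At w2: ¬r ∧ □q is false, so ¬(¬r ∧ □q) is true.
    At w2: ¬r is true, □q is false, so ¬r ∧ □q is false.
      At w2: □q requires q at every successor {w1, w2, w3, w4, w5, w6, w7, w8}.
        q fails at w1, so □q is false at w2.

Yes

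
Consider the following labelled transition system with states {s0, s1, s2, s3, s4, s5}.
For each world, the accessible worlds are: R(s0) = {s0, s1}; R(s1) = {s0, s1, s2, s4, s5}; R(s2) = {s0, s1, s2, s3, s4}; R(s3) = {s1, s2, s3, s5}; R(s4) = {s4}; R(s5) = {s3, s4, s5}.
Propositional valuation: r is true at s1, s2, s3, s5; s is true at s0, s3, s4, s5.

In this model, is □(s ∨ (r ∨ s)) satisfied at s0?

At s0: □(s ∨ (r ∨ s)) requires s ∨ (r ∨ s) at every successor {s0, s1}.
  At s0: s ∨ (r ∨ s) is true.
  At s1: s ∨ (r ∨ s) is true.
So □(s ∨ (r ∨ s)) is true at s0.

Yes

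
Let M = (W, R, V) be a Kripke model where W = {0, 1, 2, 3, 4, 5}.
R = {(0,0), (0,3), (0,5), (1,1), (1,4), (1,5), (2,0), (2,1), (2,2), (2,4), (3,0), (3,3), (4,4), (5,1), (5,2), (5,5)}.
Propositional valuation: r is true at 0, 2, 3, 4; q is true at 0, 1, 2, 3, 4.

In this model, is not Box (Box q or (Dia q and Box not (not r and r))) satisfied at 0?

At 0: Box (Box q or (Dia q and Box not (not r and r))) is true, so not Box (Box q or (Dia q and Box not (not r and r))) is false.
  At 0: Box (Box q or (Dia q and Box not (not r and r))) requires Box q or (Dia q and Box not (not r and r)) at every successor {0, 3, 5}.
      At 0: Box q is false, Dia q and Box not (not r and r) is true, so Box q or (Dia q and Box not (not r and r)) is true.
      At 3: Box q is true, Dia q and Box not (not r and r) is true, so Box q or (Dia q and Box not (not r and r)) is true.
      At 5: Box q is false, Dia q and Box not (not r and r) is true, so Box q or (Dia q and Box not (not r and r)) is true.
  So Box (Box q or (Dia q and Box not (not r and r))) is true at 0.

No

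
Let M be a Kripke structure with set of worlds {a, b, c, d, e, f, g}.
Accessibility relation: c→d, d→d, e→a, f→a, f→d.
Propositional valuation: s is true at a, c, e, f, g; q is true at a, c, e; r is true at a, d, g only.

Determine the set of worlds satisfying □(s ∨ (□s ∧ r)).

a, b, e, g

Let φ = □(s ∨ (□s ∧ r)). Evaluate φ at each world:
  a (successors ∅): φ is true.
  b (successors ∅): φ is true.
  c (successors {d}): φ is false.
  d (successors {d}): φ is false.
  e (successors {a}): φ is true.
  f (successors {a, d}): φ is false.
  g (successors ∅): φ is true.
For instance, at c:
  At c: □(s ∨ (□s ∧ r)) requires s ∨ (□s ∧ r) at every successor {d}.
    s ∨ (□s ∧ r) fails at d, so □(s ∨ (□s ∧ r)) is false at c.
      At d: s is false, □s ∧ r is false, so s ∨ (□s ∧ r) is false.
Satisfying worlds: {a, b, e, g}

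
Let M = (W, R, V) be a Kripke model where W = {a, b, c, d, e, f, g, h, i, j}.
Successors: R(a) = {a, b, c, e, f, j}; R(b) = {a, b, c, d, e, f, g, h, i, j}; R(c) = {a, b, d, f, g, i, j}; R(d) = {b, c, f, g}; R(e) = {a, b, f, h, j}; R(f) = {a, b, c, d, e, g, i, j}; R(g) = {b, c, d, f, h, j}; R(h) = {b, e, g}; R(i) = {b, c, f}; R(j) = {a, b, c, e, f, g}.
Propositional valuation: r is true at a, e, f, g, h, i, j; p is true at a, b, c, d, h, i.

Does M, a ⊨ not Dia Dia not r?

No

At a: Dia Dia not r is true, so not Dia Dia not r is false.
  At a: Dia Dia not r requires Dia not r at some successor in {a, b, c, e, f, j}.
    Dia not r holds at a, so Dia Dia not r is true at a.
      At a: Dia not r requires not r at some successor in {a, b, c, e, f, j}.
        not r holds at b, so Dia not r is true at a.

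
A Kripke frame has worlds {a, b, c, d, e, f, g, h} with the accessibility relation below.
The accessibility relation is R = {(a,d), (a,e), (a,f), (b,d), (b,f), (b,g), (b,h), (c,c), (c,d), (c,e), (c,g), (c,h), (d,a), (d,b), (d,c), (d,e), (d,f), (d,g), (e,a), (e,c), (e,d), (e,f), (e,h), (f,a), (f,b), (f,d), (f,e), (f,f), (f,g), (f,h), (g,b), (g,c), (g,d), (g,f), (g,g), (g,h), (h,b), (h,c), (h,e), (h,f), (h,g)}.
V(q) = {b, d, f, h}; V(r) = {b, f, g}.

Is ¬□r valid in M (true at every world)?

Yes

Recall that □ψ holds at a world iff ψ holds at every accessible world, and ◇ψ holds iff ψ holds at some accessible world.
Let φ = ¬□r. Evaluate φ at each world:
  a (successors {d, e, f}): φ is true.
  b (successors {d, f, g, h}): φ is true.
  c (successors {c, d, e, g, h}): φ is true.
  d (successors {a, b, c, e, f, g}): φ is true.
  e (successors {a, c, d, f, h}): φ is true.
  f (successors {a, b, d, e, f, g, h}): φ is true.
  g (successors {b, c, d, f, g, h}): φ is true.
  h (successors {b, c, e, f, g}): φ is true.
For instance, at h:
  At h: □r is false, so ¬□r is true.
    At h: □r requires r at every successor {b, c, e, f, g}.
      r fails at c, so □r is false at h.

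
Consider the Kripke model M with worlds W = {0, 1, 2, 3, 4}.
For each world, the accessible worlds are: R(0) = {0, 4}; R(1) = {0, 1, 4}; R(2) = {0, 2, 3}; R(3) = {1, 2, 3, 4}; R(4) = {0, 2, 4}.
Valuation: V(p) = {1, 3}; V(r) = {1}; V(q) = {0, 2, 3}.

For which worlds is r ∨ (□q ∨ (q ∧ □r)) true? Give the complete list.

Let φ = r ∨ (□q ∨ (q ∧ □r)). Evaluate φ at each world:
  0 (successors {0, 4}): φ is false.
  1 (successors {0, 1, 4}): φ is true.
  2 (successors {0, 2, 3}): φ is true.
  3 (successors {1, 2, 3, 4}): φ is false.
  4 (successors {0, 2, 4}): φ is false.
For instance, at 1:
  At 1: r is true, □q ∨ (q ∧ □r) is false, so r ∨ (□q ∨ (q ∧ □r)) is true.
    At 1: □q is false, q ∧ □r is false, so □q ∨ (q ∧ □r) is false.
      At 1: □q requires q at every successor {0, 1, 4}.
        q fails at 1, so □q is false at 1.
      At 1: q is false, □r is false, so q ∧ □r is false.
Satisfying worlds: {1, 2}

1, 2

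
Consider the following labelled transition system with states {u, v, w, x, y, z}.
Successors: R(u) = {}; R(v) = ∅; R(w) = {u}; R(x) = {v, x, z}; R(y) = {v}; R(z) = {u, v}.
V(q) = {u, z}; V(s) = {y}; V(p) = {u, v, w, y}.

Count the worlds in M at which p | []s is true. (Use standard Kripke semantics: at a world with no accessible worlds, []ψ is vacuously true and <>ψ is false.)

4

Let φ = p | []s. Evaluate φ at each world:
  u (successors ∅): φ is true.
  v (successors ∅): φ is true.
  w (successors {u}): φ is true.
  x (successors {v, x, z}): φ is false.
  y (successors {v}): φ is true.
  z (successors {u, v}): φ is false.
For instance, at y:
  At y: p is true, []s is false, so p | []s is true.
    At y: []s requires s at every successor {v}.
      s fails at v, so []s is false at y.
Satisfying worlds: {u, v, w, y}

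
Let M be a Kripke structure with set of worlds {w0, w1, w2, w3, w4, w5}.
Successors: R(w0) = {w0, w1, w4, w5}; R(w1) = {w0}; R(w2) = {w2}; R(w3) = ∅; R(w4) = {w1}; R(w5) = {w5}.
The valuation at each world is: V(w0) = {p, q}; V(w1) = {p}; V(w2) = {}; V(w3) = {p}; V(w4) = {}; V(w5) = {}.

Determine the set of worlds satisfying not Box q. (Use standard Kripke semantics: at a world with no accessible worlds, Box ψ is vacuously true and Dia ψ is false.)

w0, w2, w4, w5

Recall that Box ψ holds at a world iff ψ holds at every accessible world, and Dia ψ holds iff ψ holds at some accessible world.
Let φ = not Box q. Evaluate φ at each world:
  w0 (successors {w0, w1, w4, w5}): φ is true.
  w1 (successors {w0}): φ is false.
  w2 (successors {w2}): φ is true.
  w3 (successors ∅): φ is false.
  w4 (successors {w1}): φ is true.
  w5 (successors {w5}): φ is true.
For instance, at w1:
  At w1: Box q is true, so not Box q is false.
    At w1: Box q requires q at every successor {w0}.
      At w0: q is true.
    So Box q is true at w1.
Satisfying worlds: {w0, w2, w4, w5}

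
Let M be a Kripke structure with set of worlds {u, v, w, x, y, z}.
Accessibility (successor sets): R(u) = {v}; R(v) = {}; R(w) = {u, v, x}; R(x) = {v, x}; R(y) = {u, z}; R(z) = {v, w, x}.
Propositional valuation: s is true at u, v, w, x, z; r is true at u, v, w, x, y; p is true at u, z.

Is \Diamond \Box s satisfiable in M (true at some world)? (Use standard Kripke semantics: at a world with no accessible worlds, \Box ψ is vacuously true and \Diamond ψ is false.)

Yes

Let φ = \Diamond \Box s. Evaluate φ at each world:
  u (successors {v}): φ is true.
  v (successors ∅): φ is false.
  w (successors {u, v, x}): φ is true.
  x (successors {v, x}): φ is true.
  y (successors {u, z}): φ is true.
  z (successors {v, w, x}): φ is true.
Detail at u (witness):
  At u: \Diamond \Box s requires \Box s at some successor in {v}.
    \Box s holds at v, so \Diamond \Box s is true at u.
      At v: no accessible worlds, so \Box s holds vacuously.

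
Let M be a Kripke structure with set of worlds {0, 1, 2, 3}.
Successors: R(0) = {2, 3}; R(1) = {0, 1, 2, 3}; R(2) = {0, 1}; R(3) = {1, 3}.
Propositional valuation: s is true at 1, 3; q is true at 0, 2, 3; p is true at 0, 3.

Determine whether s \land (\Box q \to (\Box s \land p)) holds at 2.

No

At 2: s is false, \Box q \to (\Box s \land p) is true, so s \land (\Box q \to (\Box s \land p)) is false.
  At 2: \Box q is false, \Box s \land p is false, so \Box q \to (\Box s \land p) is true.
    At 2: \Box q requires q at every successor {0, 1}.
      q fails at 1, so \Box q is false at 2.
    At 2: \Box s is false, p is false, so \Box s \land p is false.
      At 2: \Box s requires s at every successor {0, 1}.
        s fails at 0, so \Box s is false at 2.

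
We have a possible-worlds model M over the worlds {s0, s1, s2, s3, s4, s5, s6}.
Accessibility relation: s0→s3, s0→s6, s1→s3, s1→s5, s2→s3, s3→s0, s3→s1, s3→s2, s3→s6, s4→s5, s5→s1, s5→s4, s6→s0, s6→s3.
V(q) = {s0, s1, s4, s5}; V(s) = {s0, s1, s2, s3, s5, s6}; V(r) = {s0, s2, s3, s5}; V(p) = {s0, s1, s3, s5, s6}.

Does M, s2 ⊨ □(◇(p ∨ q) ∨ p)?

At s2: □(◇(p ∨ q) ∨ p) requires ◇(p ∨ q) ∨ p at every successor {s3}.
    At s3: ◇(p ∨ q) is true, p is true, so ◇(p ∨ q) ∨ p is true.
      At s3: ◇(p ∨ q) requires p ∨ q at some successor in {s0, s1, s2, s6}.
        p ∨ q holds at s0, so ◇(p ∨ q) is true at s3.
So □(◇(p ∨ q) ∨ p) is true at s2.

Yes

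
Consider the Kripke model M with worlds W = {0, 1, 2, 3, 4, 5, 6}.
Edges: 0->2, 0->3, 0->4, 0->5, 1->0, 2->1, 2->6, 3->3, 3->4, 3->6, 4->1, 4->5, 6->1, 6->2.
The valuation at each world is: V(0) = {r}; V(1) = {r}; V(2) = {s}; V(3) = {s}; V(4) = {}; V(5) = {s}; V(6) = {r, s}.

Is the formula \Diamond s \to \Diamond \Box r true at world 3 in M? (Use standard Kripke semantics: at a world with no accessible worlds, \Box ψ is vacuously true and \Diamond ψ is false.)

At 3: \Diamond s is true, \Diamond \Box r is false, so \Diamond s \to \Diamond \Box r is false.
  At 3: \Diamond s requires s at some successor in {3, 4, 6}.
    s holds at 3, so \Diamond s is true at 3.
  At 3: \Diamond \Box r requires \Box r at some successor in {3, 4, 6}.
    At 3: \Box r is false.
    At 4: \Box r is false.
    At 6: \Box r is false.
  So \Diamond \Box r is false at 3.

No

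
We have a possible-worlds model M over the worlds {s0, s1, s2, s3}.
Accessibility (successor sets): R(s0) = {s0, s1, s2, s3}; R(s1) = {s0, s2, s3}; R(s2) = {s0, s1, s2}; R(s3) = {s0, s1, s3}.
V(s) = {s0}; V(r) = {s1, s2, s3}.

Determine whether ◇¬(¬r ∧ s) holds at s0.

At s0: ◇¬(¬r ∧ s) requires ¬(¬r ∧ s) at some successor in {s0, s1, s2, s3}.
  ¬(¬r ∧ s) holds at s1, so ◇¬(¬r ∧ s) is true at s0.

Yes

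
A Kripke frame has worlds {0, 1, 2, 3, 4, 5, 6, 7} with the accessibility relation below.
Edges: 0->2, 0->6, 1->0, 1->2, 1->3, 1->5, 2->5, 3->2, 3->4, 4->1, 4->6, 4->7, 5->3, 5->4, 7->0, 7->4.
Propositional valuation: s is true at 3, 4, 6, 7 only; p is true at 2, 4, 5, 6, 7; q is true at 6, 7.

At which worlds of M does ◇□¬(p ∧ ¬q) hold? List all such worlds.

Let φ = ◇□¬(p ∧ ¬q). Evaluate φ at each world:
  0 (successors {2, 6}): φ is true.
  1 (successors {0, 2, 3, 5}): φ is false.
  2 (successors {5}): φ is false.
  3 (successors {2, 4}): φ is true.
  4 (successors {1, 6, 7}): φ is true.
  5 (successors {3, 4}): φ is true.
  6 (successors ∅): φ is false.
  7 (successors {0, 4}): φ is true.
For instance, at 4:
  At 4: ◇□¬(p ∧ ¬q) requires □¬(p ∧ ¬q) at some successor in {1, 6, 7}.
    □¬(p ∧ ¬q) holds at 6, so ◇□¬(p ∧ ¬q) is true at 4.
      At 6: no accessible worlds, so □¬(p ∧ ¬q) holds vacuously.
Satisfying worlds: {0, 3, 4, 5, 7}

0, 3, 4, 5, 7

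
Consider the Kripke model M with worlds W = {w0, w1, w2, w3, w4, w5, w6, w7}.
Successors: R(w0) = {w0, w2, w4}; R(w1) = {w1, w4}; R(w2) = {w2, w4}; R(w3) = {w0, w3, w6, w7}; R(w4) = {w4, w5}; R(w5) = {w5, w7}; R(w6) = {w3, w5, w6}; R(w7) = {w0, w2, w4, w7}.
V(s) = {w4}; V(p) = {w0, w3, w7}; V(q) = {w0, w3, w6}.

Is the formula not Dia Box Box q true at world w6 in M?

Yes

At w6: Dia Box Box q is false, so not Dia Box Box q is true.
  At w6: Dia Box Box q requires Box Box q at some successor in {w3, w5, w6}.
    At w3: Box Box q is false.
    At w5: Box Box q is false.
    At w6: Box Box q is false.
  So Dia Box Box q is false at w6.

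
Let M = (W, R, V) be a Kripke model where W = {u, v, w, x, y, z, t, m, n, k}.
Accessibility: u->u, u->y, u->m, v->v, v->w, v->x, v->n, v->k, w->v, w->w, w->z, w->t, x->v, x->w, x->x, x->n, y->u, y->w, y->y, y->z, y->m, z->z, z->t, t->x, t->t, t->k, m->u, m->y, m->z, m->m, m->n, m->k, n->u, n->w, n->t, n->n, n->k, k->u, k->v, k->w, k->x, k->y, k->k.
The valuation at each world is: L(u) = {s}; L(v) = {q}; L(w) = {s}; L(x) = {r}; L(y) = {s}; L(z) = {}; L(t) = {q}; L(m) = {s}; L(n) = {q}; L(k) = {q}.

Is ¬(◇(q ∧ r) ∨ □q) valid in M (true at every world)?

Recall that □ψ holds at a world iff ψ holds at every accessible world, and ◇ψ holds iff ψ holds at some accessible world.
Let φ = ¬(◇(q ∧ r) ∨ □q). Evaluate φ at each world:
  u (successors {u, y, m}): φ is true.
  v (successors {v, w, x, n, k}): φ is true.
  w (successors {v, w, z, t}): φ is true.
  x (successors {v, w, x, n}): φ is true.
  y (successors {u, w, y, z, m}): φ is true.
  z (successors {z, t}): φ is true.
  t (successors {x, t, k}): φ is true.
  m (successors {u, y, z, m, n, k}): φ is true.
  n (successors {u, w, t, n, k}): φ is true.
  k (successors {u, v, w, x, y, k}): φ is true.
For instance, at v:
  At v: ◇(q ∧ r) ∨ □q is false, so ¬(◇(q ∧ r) ∨ □q) is true.
    At v: ◇(q ∧ r) is false, □q is false, so ◇(q ∧ r) ∨ □q is false.
      At v: ◇(q ∧ r) requires q ∧ r at some successor in {v, w, x, n, k}.
        At v: q ∧ r is false.
        At w: q ∧ r is false.
        At x: q ∧ r is false.
        At n: q ∧ r is false.
        At k: q ∧ r is false.
      So ◇(q ∧ r) is false at v.
      At v: □q requires q at every successor {v, w, x, n, k}.
        q fails at w, so □q is false at v.

Yes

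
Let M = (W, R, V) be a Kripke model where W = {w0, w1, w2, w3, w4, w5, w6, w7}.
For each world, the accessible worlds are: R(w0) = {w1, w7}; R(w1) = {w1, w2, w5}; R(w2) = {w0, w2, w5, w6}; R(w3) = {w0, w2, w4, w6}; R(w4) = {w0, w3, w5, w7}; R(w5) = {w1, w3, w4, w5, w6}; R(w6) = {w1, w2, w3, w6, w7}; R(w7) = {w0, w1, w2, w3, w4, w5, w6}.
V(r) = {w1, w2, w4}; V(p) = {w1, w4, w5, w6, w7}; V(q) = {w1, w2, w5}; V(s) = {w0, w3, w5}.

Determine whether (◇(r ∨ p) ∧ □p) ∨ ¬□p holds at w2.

At w2: ◇(r ∨ p) ∧ □p is false, ¬□p is true, so (◇(r ∨ p) ∧ □p) ∨ ¬□p is true.
  At w2: ◇(r ∨ p) is true, □p is false, so ◇(r ∨ p) ∧ □p is false.
    At w2: ◇(r ∨ p) requires r ∨ p at some successor in {w0, w2, w5, w6}.
      r ∨ p holds at w2, so ◇(r ∨ p) is true at w2.
    At w2: □p requires p at every successor {w0, w2, w5, w6}.
      p fails at w0, so □p is false at w2.
  At w2: □p is false, so ¬□p is true.
    At w2: □p requires p at every successor {w0, w2, w5, w6}.
      p fails at w0, so □p is false at w2.

Yes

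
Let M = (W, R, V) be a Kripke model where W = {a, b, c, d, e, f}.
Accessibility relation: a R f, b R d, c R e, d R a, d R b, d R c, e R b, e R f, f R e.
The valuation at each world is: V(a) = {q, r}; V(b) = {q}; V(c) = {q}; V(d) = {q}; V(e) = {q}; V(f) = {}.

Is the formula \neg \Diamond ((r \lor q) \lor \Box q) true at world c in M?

Recall that \Box ψ holds at a world iff ψ holds at every accessible world, and \Diamond ψ holds iff ψ holds at some accessible world.
At c: \Diamond ((r \lor q) \lor \Box q) is true, so \neg \Diamond ((r \lor q) \lor \Box q) is false.
  At c: \Diamond ((r \lor q) \lor \Box q) requires (r \lor q) \lor \Box q at some successor in {e}.
    (r \lor q) \lor \Box q holds at e, so \Diamond ((r \lor q) \lor \Box q) is true at c.
      At e: r \lor q is true, \Box q is false, so (r \lor q) \lor \Box q is true.

No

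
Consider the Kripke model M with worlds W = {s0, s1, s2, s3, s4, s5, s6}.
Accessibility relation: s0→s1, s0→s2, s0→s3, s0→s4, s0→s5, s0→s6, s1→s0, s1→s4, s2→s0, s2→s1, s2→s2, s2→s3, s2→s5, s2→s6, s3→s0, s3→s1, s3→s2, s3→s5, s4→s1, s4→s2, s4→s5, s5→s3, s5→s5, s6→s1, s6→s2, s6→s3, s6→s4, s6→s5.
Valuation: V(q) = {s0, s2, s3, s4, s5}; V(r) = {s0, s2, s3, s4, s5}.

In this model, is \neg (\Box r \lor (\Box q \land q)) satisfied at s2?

At s2: \Box r \lor (\Box q \land q) is false, so \neg (\Box r \lor (\Box q \land q)) is true.
  At s2: \Box r is false, \Box q \land q is false, so \Box r \lor (\Box q \land q) is false.
    At s2: \Box r requires r at every successor {s0, s1, s2, s3, s5, s6}.
      r fails at s1, so \Box r is false at s2.
    At s2: \Box q is false, q is true, so \Box q \land q is false.
      At s2: \Box q requires q at every successor {s0, s1, s2, s3, s5, s6}.
        q fails at s1, so \Box q is false at s2.

Yes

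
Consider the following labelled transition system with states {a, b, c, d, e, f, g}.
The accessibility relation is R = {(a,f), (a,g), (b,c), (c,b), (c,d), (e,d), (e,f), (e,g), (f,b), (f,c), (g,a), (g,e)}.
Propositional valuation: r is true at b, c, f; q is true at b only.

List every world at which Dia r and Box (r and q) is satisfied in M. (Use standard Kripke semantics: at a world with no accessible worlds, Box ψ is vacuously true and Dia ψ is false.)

Let φ = Dia r and Box (r and q). Evaluate φ at each world:
  a (successors {f, g}): φ is false.
  b (successors {c}): φ is false.
  c (successors {b, d}): φ is false.
  d (successors ∅): φ is false.
  e (successors {d, f, g}): φ is false.
  f (successors {b, c}): φ is false.
  g (successors {a, e}): φ is false.
For instance, at f:
  At f: Dia r is true, Box (r and q) is false, so Dia r and Box (r and q) is false.
    At f: Dia r requires r at some successor in {b, c}.
      r holds at b, so Dia r is true at f.
    At f: Box (r and q) requires r and q at every successor {b, c}.
      r and q fails at c, so Box (r and q) is false at f.
Satisfying worlds: none.

none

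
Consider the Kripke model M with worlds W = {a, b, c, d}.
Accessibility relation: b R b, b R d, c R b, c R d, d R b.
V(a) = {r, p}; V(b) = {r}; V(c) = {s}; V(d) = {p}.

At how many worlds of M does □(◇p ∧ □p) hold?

Let φ = □(◇p ∧ □p). Evaluate φ at each world:
  a (successors ∅): φ is true.
  b (successors {b, d}): φ is false.
  c (successors {b, d}): φ is false.
  d (successors {b}): φ is false.
For instance, at b:
  At b: □(◇p ∧ □p) requires ◇p ∧ □p at every successor {b, d}.
    ◇p ∧ □p fails at b, so □(◇p ∧ □p) is false at b.
      At b: ◇p is true, □p is false, so ◇p ∧ □p is false.
Satisfying worlds: {a}

1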